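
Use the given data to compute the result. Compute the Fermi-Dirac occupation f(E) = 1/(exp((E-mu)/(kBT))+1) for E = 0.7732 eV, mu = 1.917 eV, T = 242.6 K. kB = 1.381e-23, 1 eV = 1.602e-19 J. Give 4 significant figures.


Step 1: (E - mu) = 0.7732 - 1.917 = -1.144 eV
Step 2: Convert: (E-mu)*eV = -1.832e-19 J
Step 3: x = (E-mu)*eV/(kB*T) = -54.69
Step 4: f = 1/(exp(-54.69)+1) = 1

1


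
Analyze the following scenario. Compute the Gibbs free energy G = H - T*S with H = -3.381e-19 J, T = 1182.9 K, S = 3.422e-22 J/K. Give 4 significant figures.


Step 1: T*S = 1182.9 * 3.422e-22 = 4.048e-19 J
Step 2: G = H - T*S = -3.381e-19 - 4.048e-19
Step 3: G = -7.429e-19 J

-7.429e-19


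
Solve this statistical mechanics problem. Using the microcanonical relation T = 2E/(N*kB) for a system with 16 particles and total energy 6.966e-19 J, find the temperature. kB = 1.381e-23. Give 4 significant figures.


Step 1: Numerator = 2*E = 2*6.966e-19 = 1.393e-18 J
Step 2: Denominator = N*kB = 16*1.381e-23 = 2.21e-22
Step 3: T = 1.393e-18 / 2.21e-22 = 6305 K

6305


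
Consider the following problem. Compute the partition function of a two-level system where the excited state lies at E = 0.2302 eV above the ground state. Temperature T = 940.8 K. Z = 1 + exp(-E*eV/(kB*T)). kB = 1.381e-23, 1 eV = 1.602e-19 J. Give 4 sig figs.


Step 1: Compute beta*E = E*eV/(kB*T) = 0.2302*1.602e-19/(1.381e-23*940.8) = 2.838
Step 2: exp(-beta*E) = exp(-2.838) = 0.05852
Step 3: Z = 1 + 0.05852 = 1.059

1.059


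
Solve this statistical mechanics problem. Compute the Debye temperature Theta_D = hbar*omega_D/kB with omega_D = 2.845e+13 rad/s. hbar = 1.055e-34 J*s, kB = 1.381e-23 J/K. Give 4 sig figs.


Step 1: hbar*omega_D = 1.055e-34 * 2.845e+13 = 3.001e-21 J
Step 2: Theta_D = 3.001e-21 / 1.381e-23
Step 3: Theta_D = 217.3 K

217.3


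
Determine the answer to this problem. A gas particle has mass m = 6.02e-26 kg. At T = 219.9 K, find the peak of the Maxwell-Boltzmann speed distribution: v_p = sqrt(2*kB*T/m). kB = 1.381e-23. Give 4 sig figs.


Step 1: Numerator = 2*kB*T = 2*1.381e-23*219.9 = 6.074e-21
Step 2: Ratio = 6.074e-21 / 6.02e-26 = 1.009e+05
Step 3: v_p = sqrt(1.009e+05) = 317.6 m/s

317.6


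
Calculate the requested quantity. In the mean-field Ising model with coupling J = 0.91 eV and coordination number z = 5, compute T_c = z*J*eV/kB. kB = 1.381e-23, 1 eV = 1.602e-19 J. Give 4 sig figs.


Step 1: z*J = 5*0.91 = 4.55 eV
Step 2: Convert to Joules: 4.55*1.602e-19 = 7.289e-19 J
Step 3: T_c = 7.289e-19 / 1.381e-23 = 5.278e+04 K

5.278e+04


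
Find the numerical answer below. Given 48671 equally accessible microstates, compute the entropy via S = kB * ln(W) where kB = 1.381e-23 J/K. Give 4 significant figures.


Step 1: ln(W) = ln(48671) = 10.79
Step 2: S = kB * ln(W) = 1.381e-23 * 10.79
Step 3: S = 1.49e-22 J/K

1.49e-22


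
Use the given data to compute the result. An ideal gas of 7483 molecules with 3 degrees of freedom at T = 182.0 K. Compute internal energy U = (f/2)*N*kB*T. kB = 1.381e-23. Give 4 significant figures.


Step 1: f/2 = 3/2 = 1.5
Step 2: N*kB*T = 7483*1.381e-23*182.0 = 1.881e-17
Step 3: U = 1.5 * 1.881e-17 = 2.821e-17 J

2.821e-17


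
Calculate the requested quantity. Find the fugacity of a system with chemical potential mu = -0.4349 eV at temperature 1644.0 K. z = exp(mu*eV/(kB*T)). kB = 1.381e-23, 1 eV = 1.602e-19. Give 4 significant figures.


Step 1: Convert mu to Joules: -0.4349*1.602e-19 = -6.967e-20 J
Step 2: kB*T = 1.381e-23*1644.0 = 2.27e-20 J
Step 3: mu/(kB*T) = -3.069
Step 4: z = exp(-3.069) = 0.04648

0.04648


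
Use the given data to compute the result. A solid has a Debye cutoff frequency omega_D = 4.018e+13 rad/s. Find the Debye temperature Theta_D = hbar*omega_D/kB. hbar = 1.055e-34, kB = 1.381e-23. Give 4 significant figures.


Step 1: hbar*omega_D = 1.055e-34 * 4.018e+13 = 4.239e-21 J
Step 2: Theta_D = 4.239e-21 / 1.381e-23
Step 3: Theta_D = 307 K

307


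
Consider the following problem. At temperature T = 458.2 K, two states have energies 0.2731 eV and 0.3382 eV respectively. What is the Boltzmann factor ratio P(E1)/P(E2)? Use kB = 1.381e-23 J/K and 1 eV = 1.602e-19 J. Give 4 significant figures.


Step 1: Compute energy difference dE = E1 - E2 = 0.2731 - 0.3382 = -0.0651 eV
Step 2: Convert to Joules: dE_J = -0.0651 * 1.602e-19 = -1.043e-20 J
Step 3: Compute exponent = -dE_J / (kB * T) = -(-1.043e-20) / (1.381e-23 * 458.2) = 1.648
Step 4: P(E1)/P(E2) = exp(1.648) = 5.197

5.197


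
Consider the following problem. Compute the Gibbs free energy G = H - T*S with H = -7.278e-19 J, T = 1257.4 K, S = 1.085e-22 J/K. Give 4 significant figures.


Step 1: T*S = 1257.4 * 1.085e-22 = 1.364e-19 J
Step 2: G = H - T*S = -7.278e-19 - 1.364e-19
Step 3: G = -8.642e-19 J

-8.642e-19


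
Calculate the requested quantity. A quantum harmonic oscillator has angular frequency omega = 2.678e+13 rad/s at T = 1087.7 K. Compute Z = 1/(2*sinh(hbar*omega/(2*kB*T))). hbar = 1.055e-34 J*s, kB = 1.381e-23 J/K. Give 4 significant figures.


Step 1: Compute x = hbar*omega/(kB*T) = 1.055e-34*2.678e+13/(1.381e-23*1087.7) = 0.1881
Step 2: x/2 = 0.09404
Step 3: sinh(x/2) = 0.09418
Step 4: Z = 1/(2*0.09418) = 5.309

5.309


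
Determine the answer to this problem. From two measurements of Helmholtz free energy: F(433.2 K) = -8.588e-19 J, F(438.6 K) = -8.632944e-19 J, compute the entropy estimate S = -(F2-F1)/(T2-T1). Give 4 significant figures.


Step 1: dF = F2 - F1 = -8.632944e-19 - (-8.588e-19) = -4.4944e-21 J
Step 2: dT = T2 - T1 = 438.6 - 433.2 = 5.4 K
Step 3: S = -dF/dT = -(-4.4944e-21)/5.4 = 8.323e-22 J/K

8.323e-22


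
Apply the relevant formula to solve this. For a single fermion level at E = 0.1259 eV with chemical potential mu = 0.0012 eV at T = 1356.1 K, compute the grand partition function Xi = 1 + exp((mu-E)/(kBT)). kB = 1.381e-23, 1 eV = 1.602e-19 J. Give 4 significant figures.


Step 1: (mu - E) = 0.0012 - 0.1259 = -0.1247 eV
Step 2: x = (mu-E)*eV/(kB*T) = -0.1247*1.602e-19/(1.381e-23*1356.1) = -1.067
Step 3: exp(x) = 0.3441
Step 4: Xi = 1 + 0.3441 = 1.344

1.344


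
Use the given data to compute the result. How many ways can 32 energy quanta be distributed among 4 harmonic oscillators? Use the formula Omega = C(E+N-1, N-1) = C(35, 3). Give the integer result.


Step 1: Use binomial coefficient C(35, 3)
Step 2: Numerator = 35! / 32!
Step 3: Denominator = 3!
Step 4: Omega = 6545

6545


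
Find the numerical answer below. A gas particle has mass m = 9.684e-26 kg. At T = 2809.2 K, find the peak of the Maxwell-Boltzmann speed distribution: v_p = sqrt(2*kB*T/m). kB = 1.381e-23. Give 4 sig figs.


Step 1: Numerator = 2*kB*T = 2*1.381e-23*2809.2 = 7.759e-20
Step 2: Ratio = 7.759e-20 / 9.684e-26 = 8.012e+05
Step 3: v_p = sqrt(8.012e+05) = 895.1 m/s

895.1


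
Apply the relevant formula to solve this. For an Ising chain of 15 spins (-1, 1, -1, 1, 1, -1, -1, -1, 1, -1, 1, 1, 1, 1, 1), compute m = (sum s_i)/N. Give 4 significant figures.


Step 1: Count up spins (+1): 9, down spins (-1): 6
Step 2: Total magnetization M = 9 - 6 = 3
Step 3: m = M/N = 3/15 = 0.2

0.2


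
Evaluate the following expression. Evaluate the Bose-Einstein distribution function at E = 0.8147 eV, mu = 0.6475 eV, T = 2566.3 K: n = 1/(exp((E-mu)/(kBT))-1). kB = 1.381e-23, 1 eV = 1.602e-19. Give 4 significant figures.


Step 1: (E - mu) = 0.1672 eV
Step 2: x = (E-mu)*eV/(kB*T) = 0.1672*1.602e-19/(1.381e-23*2566.3) = 0.7558
Step 3: exp(x) = 2.129
Step 4: n = 1/(exp(x)-1) = 0.8855

0.8855


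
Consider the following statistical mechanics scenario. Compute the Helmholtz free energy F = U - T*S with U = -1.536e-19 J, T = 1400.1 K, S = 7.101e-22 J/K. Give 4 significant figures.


Step 1: T*S = 1400.1 * 7.101e-22 = 9.942e-19 J
Step 2: F = U - T*S = -1.536e-19 - 9.942e-19
Step 3: F = -1.148e-18 J

-1.148e-18


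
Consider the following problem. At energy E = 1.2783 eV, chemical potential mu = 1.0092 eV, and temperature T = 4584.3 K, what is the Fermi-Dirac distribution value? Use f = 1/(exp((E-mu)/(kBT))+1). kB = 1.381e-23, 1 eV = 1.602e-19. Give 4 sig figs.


Step 1: (E - mu) = 1.2783 - 1.0092 = 0.2691 eV
Step 2: Convert: (E-mu)*eV = 4.311e-20 J
Step 3: x = (E-mu)*eV/(kB*T) = 0.6809
Step 4: f = 1/(exp(0.6809)+1) = 0.3361

0.3361


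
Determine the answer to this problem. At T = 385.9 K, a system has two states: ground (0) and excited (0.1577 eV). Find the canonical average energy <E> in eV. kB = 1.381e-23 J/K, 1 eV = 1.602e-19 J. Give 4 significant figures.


Step 1: beta*E = 0.1577*1.602e-19/(1.381e-23*385.9) = 4.741
Step 2: exp(-beta*E) = 0.008734
Step 3: <E> = 0.1577*0.008734/(1+0.008734) = 0.001365 eV

0.001365


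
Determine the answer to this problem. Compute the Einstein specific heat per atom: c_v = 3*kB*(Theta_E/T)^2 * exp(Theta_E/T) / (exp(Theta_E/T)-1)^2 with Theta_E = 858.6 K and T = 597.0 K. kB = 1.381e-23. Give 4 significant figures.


Step 1: x = Theta_E/T = 858.6/597.0 = 1.438
Step 2: x^2 = 2.068
Step 3: exp(x) = 4.213
Step 4: c_v = 3*1.381e-23*2.068*4.213/(4.213-1)^2 = 3.497e-23

3.497e-23


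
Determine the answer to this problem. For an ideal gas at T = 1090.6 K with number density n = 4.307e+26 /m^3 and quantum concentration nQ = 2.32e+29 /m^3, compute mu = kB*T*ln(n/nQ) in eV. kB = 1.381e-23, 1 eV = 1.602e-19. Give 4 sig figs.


Step 1: n/nQ = 4.307e+26/2.32e+29 = 0.001856
Step 2: ln(n/nQ) = -6.289
Step 3: mu = kB*T*ln(n/nQ) = 1.506e-20*-6.289 = -9.472e-20 J
Step 4: Convert to eV: -9.472e-20/1.602e-19 = -0.5913 eV

-0.5913


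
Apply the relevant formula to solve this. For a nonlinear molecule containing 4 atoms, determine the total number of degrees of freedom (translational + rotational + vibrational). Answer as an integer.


Step 1: Translational DOF = 3
Step 2: Rotational DOF (nonlinear) = 3
Step 3: Vibrational DOF = 3*4 - 6 = 6
Step 4: Total = 3 + 3 + 6 = 12

12


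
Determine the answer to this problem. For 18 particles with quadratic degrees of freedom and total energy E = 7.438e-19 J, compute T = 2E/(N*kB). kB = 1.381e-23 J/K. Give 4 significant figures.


Step 1: Numerator = 2*E = 2*7.438e-19 = 1.488e-18 J
Step 2: Denominator = N*kB = 18*1.381e-23 = 2.486e-22
Step 3: T = 1.488e-18 / 2.486e-22 = 5984 K

5984


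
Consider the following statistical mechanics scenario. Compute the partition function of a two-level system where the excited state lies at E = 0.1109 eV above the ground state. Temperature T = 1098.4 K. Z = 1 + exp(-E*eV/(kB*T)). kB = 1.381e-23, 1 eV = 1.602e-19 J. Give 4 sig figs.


Step 1: Compute beta*E = E*eV/(kB*T) = 0.1109*1.602e-19/(1.381e-23*1098.4) = 1.171
Step 2: exp(-beta*E) = exp(-1.171) = 0.31
Step 3: Z = 1 + 0.31 = 1.31

1.31


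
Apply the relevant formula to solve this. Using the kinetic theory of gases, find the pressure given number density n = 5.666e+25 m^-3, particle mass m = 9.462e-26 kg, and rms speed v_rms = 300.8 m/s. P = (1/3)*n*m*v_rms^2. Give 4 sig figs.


Step 1: v_rms^2 = 300.8^2 = 9.048e+04
Step 2: n*m = 5.666e+25*9.462e-26 = 5.361
Step 3: P = (1/3)*5.361*9.048e+04 = 1.617e+05 Pa

1.617e+05


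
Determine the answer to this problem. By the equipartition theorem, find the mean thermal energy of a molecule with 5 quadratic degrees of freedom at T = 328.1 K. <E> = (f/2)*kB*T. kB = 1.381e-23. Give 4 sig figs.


Step 1: f/2 = 5/2 = 2.5
Step 2: kB*T = 1.381e-23 * 328.1 = 4.531e-21
Step 3: <E> = 2.5 * 4.531e-21 = 1.133e-20 J

1.133e-20


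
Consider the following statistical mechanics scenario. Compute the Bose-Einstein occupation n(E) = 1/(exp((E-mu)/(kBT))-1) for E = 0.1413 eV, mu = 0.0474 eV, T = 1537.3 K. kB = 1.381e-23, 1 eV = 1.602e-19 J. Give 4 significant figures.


Step 1: (E - mu) = 0.0939 eV
Step 2: x = (E-mu)*eV/(kB*T) = 0.0939*1.602e-19/(1.381e-23*1537.3) = 0.7086
Step 3: exp(x) = 2.031
Step 4: n = 1/(exp(x)-1) = 0.9699

0.9699


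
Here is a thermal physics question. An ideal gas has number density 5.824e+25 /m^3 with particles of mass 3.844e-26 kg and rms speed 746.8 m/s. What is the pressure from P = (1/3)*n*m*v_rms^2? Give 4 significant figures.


Step 1: v_rms^2 = 746.8^2 = 5.577e+05
Step 2: n*m = 5.824e+25*3.844e-26 = 2.239
Step 3: P = (1/3)*2.239*5.577e+05 = 4.162e+05 Pa

4.162e+05


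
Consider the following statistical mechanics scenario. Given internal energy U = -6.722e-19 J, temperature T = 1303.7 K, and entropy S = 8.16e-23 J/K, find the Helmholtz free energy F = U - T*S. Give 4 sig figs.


Step 1: T*S = 1303.7 * 8.16e-23 = 1.064e-19 J
Step 2: F = U - T*S = -6.722e-19 - 1.064e-19
Step 3: F = -7.786e-19 J

-7.786e-19


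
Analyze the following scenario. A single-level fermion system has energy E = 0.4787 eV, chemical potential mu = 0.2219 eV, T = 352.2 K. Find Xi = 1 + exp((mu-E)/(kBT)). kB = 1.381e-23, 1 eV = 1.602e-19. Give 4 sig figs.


Step 1: (mu - E) = 0.2219 - 0.4787 = -0.2568 eV
Step 2: x = (mu-E)*eV/(kB*T) = -0.2568*1.602e-19/(1.381e-23*352.2) = -8.458
Step 3: exp(x) = 0.0002122
Step 4: Xi = 1 + 0.0002122 = 1

1


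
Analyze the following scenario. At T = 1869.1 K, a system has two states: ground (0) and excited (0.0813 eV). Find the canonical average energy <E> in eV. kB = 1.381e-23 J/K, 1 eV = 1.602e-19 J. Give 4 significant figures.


Step 1: beta*E = 0.0813*1.602e-19/(1.381e-23*1869.1) = 0.5046
Step 2: exp(-beta*E) = 0.6038
Step 3: <E> = 0.0813*0.6038/(1+0.6038) = 0.03061 eV

0.03061


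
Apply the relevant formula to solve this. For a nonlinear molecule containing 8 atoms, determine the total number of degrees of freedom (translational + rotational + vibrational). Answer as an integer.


Step 1: Translational DOF = 3
Step 2: Rotational DOF (nonlinear) = 3
Step 3: Vibrational DOF = 3*8 - 6 = 18
Step 4: Total = 3 + 3 + 18 = 24

24


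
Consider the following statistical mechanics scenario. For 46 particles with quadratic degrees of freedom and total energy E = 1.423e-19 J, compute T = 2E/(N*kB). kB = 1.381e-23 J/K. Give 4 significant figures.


Step 1: Numerator = 2*E = 2*1.423e-19 = 2.846e-19 J
Step 2: Denominator = N*kB = 46*1.381e-23 = 6.353e-22
Step 3: T = 2.846e-19 / 6.353e-22 = 448 K

448


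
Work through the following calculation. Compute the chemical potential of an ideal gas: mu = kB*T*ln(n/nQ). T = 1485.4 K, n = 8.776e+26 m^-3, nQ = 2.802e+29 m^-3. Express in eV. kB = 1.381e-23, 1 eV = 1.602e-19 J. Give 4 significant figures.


Step 1: n/nQ = 8.776e+26/2.802e+29 = 0.003132
Step 2: ln(n/nQ) = -5.766
Step 3: mu = kB*T*ln(n/nQ) = 2.051e-20*-5.766 = -1.183e-19 J
Step 4: Convert to eV: -1.183e-19/1.602e-19 = -0.7383 eV

-0.7383


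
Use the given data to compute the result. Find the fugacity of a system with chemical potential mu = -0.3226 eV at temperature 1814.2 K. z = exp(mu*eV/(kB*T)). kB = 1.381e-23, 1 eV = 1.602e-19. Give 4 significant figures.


Step 1: Convert mu to Joules: -0.3226*1.602e-19 = -5.168e-20 J
Step 2: kB*T = 1.381e-23*1814.2 = 2.505e-20 J
Step 3: mu/(kB*T) = -2.063
Step 4: z = exp(-2.063) = 0.1271

0.1271


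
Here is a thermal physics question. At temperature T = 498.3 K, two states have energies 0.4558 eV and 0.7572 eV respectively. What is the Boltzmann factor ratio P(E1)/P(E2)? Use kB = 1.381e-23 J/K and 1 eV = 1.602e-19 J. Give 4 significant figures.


Step 1: Compute energy difference dE = E1 - E2 = 0.4558 - 0.7572 = -0.3014 eV
Step 2: Convert to Joules: dE_J = -0.3014 * 1.602e-19 = -4.828e-20 J
Step 3: Compute exponent = -dE_J / (kB * T) = -(-4.828e-20) / (1.381e-23 * 498.3) = 7.017
Step 4: P(E1)/P(E2) = exp(7.017) = 1115

1115


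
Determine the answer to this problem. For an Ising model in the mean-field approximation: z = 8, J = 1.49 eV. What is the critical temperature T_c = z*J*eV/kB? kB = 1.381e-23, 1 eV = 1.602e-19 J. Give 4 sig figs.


Step 1: z*J = 8*1.49 = 11.92 eV
Step 2: Convert to Joules: 11.92*1.602e-19 = 1.91e-18 J
Step 3: T_c = 1.91e-18 / 1.381e-23 = 1.383e+05 K

1.383e+05


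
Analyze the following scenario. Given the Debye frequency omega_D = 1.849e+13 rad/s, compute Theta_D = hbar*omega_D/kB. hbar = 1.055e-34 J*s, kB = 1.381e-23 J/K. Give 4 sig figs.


Step 1: hbar*omega_D = 1.055e-34 * 1.849e+13 = 1.951e-21 J
Step 2: Theta_D = 1.951e-21 / 1.381e-23
Step 3: Theta_D = 141.3 K

141.3


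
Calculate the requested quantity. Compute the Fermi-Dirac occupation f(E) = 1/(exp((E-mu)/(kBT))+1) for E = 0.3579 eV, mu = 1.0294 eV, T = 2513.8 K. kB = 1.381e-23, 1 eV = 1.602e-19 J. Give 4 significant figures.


Step 1: (E - mu) = 0.3579 - 1.0294 = -0.6715 eV
Step 2: Convert: (E-mu)*eV = -1.076e-19 J
Step 3: x = (E-mu)*eV/(kB*T) = -3.099
Step 4: f = 1/(exp(-3.099)+1) = 0.9568

0.9568


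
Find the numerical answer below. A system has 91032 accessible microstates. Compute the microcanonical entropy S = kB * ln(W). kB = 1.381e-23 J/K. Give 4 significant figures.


Step 1: ln(W) = ln(91032) = 11.42
Step 2: S = kB * ln(W) = 1.381e-23 * 11.42
Step 3: S = 1.577e-22 J/K

1.577e-22


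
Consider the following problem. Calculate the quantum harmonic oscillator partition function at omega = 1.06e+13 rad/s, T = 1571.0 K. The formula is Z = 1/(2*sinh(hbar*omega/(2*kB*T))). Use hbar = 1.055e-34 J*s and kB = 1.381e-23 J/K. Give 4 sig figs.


Step 1: Compute x = hbar*omega/(kB*T) = 1.055e-34*1.06e+13/(1.381e-23*1571.0) = 0.05155
Step 2: x/2 = 0.02577
Step 3: sinh(x/2) = 0.02578
Step 4: Z = 1/(2*0.02578) = 19.4

19.4


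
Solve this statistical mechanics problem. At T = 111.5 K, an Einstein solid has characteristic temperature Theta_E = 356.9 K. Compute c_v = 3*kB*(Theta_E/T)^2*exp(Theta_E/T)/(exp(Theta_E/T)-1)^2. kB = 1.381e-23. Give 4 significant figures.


Step 1: x = Theta_E/T = 356.9/111.5 = 3.201
Step 2: x^2 = 10.25
Step 3: exp(x) = 24.55
Step 4: c_v = 3*1.381e-23*10.25*24.55/(24.55-1)^2 = 1.879e-23

1.879e-23


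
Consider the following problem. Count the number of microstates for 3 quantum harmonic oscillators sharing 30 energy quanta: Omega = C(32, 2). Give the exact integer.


Step 1: Use binomial coefficient C(32, 2)
Step 2: Numerator = 32! / 30!
Step 3: Denominator = 2!
Step 4: Omega = 496

496


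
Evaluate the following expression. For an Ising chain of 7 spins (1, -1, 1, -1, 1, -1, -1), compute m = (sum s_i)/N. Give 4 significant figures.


Step 1: Count up spins (+1): 3, down spins (-1): 4
Step 2: Total magnetization M = 3 - 4 = -1
Step 3: m = M/N = -1/7 = -0.1429

-0.1429


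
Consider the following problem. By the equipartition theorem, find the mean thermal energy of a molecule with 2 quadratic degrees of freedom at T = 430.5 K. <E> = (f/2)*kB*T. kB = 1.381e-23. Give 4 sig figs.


Step 1: f/2 = 2/2 = 1
Step 2: kB*T = 1.381e-23 * 430.5 = 5.945e-21
Step 3: <E> = 1 * 5.945e-21 = 5.945e-21 J

5.945e-21


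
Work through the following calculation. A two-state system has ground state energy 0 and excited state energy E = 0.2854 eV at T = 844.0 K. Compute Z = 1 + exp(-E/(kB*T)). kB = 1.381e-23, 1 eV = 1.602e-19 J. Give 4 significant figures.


Step 1: Compute beta*E = E*eV/(kB*T) = 0.2854*1.602e-19/(1.381e-23*844.0) = 3.923
Step 2: exp(-beta*E) = exp(-3.923) = 0.01979
Step 3: Z = 1 + 0.01979 = 1.02

1.02


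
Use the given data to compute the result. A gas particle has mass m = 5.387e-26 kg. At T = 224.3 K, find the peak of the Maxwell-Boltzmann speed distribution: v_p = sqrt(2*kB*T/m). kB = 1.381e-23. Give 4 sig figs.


Step 1: Numerator = 2*kB*T = 2*1.381e-23*224.3 = 6.195e-21
Step 2: Ratio = 6.195e-21 / 5.387e-26 = 1.15e+05
Step 3: v_p = sqrt(1.15e+05) = 339.1 m/s

339.1


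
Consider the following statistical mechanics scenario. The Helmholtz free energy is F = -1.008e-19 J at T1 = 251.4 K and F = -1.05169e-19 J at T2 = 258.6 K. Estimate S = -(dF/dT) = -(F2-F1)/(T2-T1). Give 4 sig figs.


Step 1: dF = F2 - F1 = -1.05169e-19 - (-1.008e-19) = -4.369e-21 J
Step 2: dT = T2 - T1 = 258.6 - 251.4 = 7.2 K
Step 3: S = -dF/dT = -(-4.369e-21)/7.2 = 6.068e-22 J/K

6.068e-22


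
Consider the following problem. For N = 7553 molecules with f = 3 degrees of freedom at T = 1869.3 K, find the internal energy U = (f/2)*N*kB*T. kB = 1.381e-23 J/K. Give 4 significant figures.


Step 1: f/2 = 3/2 = 1.5
Step 2: N*kB*T = 7553*1.381e-23*1869.3 = 1.95e-16
Step 3: U = 1.5 * 1.95e-16 = 2.925e-16 J

2.925e-16


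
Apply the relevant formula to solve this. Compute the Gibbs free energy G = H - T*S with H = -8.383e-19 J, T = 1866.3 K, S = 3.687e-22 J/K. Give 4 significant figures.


Step 1: T*S = 1866.3 * 3.687e-22 = 6.881e-19 J
Step 2: G = H - T*S = -8.383e-19 - 6.881e-19
Step 3: G = -1.526e-18 J

-1.526e-18


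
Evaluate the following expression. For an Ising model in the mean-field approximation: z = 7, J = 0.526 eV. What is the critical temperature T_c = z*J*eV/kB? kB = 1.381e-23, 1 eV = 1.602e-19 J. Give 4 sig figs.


Step 1: z*J = 7*0.526 = 3.682 eV
Step 2: Convert to Joules: 3.682*1.602e-19 = 5.899e-19 J
Step 3: T_c = 5.899e-19 / 1.381e-23 = 4.271e+04 K

4.271e+04


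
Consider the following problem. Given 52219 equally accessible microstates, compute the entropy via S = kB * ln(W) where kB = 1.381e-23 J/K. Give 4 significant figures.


Step 1: ln(W) = ln(52219) = 10.86
Step 2: S = kB * ln(W) = 1.381e-23 * 10.86
Step 3: S = 1.5e-22 J/K

1.5e-22


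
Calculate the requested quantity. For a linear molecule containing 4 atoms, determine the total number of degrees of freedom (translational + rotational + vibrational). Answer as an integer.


Step 1: Translational DOF = 3
Step 2: Rotational DOF (linear) = 2
Step 3: Vibrational DOF = 3*4 - 5 = 7
Step 4: Total = 3 + 2 + 7 = 12

12


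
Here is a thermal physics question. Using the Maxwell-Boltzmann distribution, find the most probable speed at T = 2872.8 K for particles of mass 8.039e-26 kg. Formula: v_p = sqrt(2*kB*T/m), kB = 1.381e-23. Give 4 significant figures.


Step 1: Numerator = 2*kB*T = 2*1.381e-23*2872.8 = 7.935e-20
Step 2: Ratio = 7.935e-20 / 8.039e-26 = 9.87e+05
Step 3: v_p = sqrt(9.87e+05) = 993.5 m/s

993.5


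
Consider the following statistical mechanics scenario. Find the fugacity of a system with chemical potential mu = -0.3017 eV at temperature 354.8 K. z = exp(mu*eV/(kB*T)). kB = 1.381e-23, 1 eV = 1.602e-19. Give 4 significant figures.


Step 1: Convert mu to Joules: -0.3017*1.602e-19 = -4.833e-20 J
Step 2: kB*T = 1.381e-23*354.8 = 4.9e-21 J
Step 3: mu/(kB*T) = -9.864
Step 4: z = exp(-9.864) = 5.201e-05

5.201e-05


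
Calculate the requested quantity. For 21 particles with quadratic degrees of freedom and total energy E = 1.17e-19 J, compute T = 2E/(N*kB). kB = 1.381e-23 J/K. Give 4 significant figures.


Step 1: Numerator = 2*E = 2*1.17e-19 = 2.34e-19 J
Step 2: Denominator = N*kB = 21*1.381e-23 = 2.9e-22
Step 3: T = 2.34e-19 / 2.9e-22 = 806.9 K

806.9


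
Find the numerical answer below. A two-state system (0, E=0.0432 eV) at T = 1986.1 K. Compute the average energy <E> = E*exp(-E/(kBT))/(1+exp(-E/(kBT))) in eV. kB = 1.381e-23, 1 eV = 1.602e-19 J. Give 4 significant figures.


Step 1: beta*E = 0.0432*1.602e-19/(1.381e-23*1986.1) = 0.2523
Step 2: exp(-beta*E) = 0.777
Step 3: <E> = 0.0432*0.777/(1+0.777) = 0.01889 eV

0.01889


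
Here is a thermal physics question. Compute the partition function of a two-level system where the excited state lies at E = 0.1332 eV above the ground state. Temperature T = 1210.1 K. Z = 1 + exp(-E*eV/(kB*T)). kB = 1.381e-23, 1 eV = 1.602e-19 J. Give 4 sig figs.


Step 1: Compute beta*E = E*eV/(kB*T) = 0.1332*1.602e-19/(1.381e-23*1210.1) = 1.277
Step 2: exp(-beta*E) = exp(-1.277) = 0.2789
Step 3: Z = 1 + 0.2789 = 1.279

1.279


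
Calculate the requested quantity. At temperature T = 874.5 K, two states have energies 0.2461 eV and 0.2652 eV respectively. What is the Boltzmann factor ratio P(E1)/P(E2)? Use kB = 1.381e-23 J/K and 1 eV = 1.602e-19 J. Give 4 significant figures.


Step 1: Compute energy difference dE = E1 - E2 = 0.2461 - 0.2652 = -0.0191 eV
Step 2: Convert to Joules: dE_J = -0.0191 * 1.602e-19 = -3.06e-21 J
Step 3: Compute exponent = -dE_J / (kB * T) = -(-3.06e-21) / (1.381e-23 * 874.5) = 0.2534
Step 4: P(E1)/P(E2) = exp(0.2534) = 1.288

1.288


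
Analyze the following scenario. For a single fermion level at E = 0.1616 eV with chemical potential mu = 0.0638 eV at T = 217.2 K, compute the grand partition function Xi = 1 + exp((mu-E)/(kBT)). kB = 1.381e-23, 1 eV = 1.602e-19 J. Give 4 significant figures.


Step 1: (mu - E) = 0.0638 - 0.1616 = -0.0978 eV
Step 2: x = (mu-E)*eV/(kB*T) = -0.0978*1.602e-19/(1.381e-23*217.2) = -5.223
Step 3: exp(x) = 0.005389
Step 4: Xi = 1 + 0.005389 = 1.005

1.005


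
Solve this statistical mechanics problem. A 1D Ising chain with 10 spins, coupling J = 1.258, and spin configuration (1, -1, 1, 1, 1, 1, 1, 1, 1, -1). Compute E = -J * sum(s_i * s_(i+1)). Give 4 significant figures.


Step 1: Nearest-neighbor products: -1, -1, 1, 1, 1, 1, 1, 1, -1
Step 2: Sum of products = 3
Step 3: E = -1.258 * 3 = -3.774

-3.774


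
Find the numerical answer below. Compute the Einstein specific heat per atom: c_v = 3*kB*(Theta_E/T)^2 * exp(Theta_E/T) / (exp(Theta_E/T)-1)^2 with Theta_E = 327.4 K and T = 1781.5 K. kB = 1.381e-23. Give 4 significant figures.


Step 1: x = Theta_E/T = 327.4/1781.5 = 0.1838
Step 2: x^2 = 0.03377
Step 3: exp(x) = 1.202
Step 4: c_v = 3*1.381e-23*0.03377*1.202/(1.202-1)^2 = 4.131e-23

4.131e-23


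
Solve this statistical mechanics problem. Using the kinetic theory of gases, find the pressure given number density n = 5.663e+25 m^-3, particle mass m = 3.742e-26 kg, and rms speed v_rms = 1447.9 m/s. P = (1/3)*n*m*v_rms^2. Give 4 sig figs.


Step 1: v_rms^2 = 1447.9^2 = 2.096e+06
Step 2: n*m = 5.663e+25*3.742e-26 = 2.119
Step 3: P = (1/3)*2.119*2.096e+06 = 1.481e+06 Pa

1.481e+06


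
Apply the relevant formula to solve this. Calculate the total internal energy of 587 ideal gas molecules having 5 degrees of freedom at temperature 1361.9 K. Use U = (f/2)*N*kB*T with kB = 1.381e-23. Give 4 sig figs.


Step 1: f/2 = 5/2 = 2.5
Step 2: N*kB*T = 587*1.381e-23*1361.9 = 1.104e-17
Step 3: U = 2.5 * 1.104e-17 = 2.76e-17 J

2.76e-17


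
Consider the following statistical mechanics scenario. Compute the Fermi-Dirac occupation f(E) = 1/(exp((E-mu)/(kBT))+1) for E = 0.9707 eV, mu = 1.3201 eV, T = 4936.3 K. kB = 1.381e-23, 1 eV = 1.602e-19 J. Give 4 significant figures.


Step 1: (E - mu) = 0.9707 - 1.3201 = -0.3494 eV
Step 2: Convert: (E-mu)*eV = -5.597e-20 J
Step 3: x = (E-mu)*eV/(kB*T) = -0.8211
Step 4: f = 1/(exp(-0.8211)+1) = 0.6945

0.6945


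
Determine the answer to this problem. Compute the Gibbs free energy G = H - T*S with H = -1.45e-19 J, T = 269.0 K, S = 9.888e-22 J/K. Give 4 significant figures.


Step 1: T*S = 269.0 * 9.888e-22 = 2.66e-19 J
Step 2: G = H - T*S = -1.45e-19 - 2.66e-19
Step 3: G = -4.11e-19 J

-4.11e-19


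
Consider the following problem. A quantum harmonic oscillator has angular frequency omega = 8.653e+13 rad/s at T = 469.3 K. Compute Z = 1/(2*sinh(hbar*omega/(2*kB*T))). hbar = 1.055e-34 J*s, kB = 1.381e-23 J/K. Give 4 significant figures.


Step 1: Compute x = hbar*omega/(kB*T) = 1.055e-34*8.653e+13/(1.381e-23*469.3) = 1.409
Step 2: x/2 = 0.7043
Step 3: sinh(x/2) = 0.764
Step 4: Z = 1/(2*0.764) = 0.6545

0.6545


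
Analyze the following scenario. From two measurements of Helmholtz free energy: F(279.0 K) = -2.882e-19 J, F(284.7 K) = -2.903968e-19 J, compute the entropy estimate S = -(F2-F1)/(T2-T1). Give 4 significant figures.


Step 1: dF = F2 - F1 = -2.903968e-19 - (-2.882e-19) = -2.1968e-21 J
Step 2: dT = T2 - T1 = 284.7 - 279.0 = 5.7 K
Step 3: S = -dF/dT = -(-2.1968e-21)/5.7 = 3.854e-22 J/K

3.854e-22


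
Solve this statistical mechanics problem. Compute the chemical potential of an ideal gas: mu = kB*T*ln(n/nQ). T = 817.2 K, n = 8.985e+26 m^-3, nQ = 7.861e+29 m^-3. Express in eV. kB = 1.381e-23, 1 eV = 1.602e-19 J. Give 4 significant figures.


Step 1: n/nQ = 8.985e+26/7.861e+29 = 0.001143
Step 2: ln(n/nQ) = -6.774
Step 3: mu = kB*T*ln(n/nQ) = 1.129e-20*-6.774 = -7.645e-20 J
Step 4: Convert to eV: -7.645e-20/1.602e-19 = -0.4772 eV

-0.4772


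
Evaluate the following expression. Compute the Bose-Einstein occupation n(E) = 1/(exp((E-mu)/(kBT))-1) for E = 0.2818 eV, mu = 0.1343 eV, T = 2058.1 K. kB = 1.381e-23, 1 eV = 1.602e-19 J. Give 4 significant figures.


Step 1: (E - mu) = 0.1475 eV
Step 2: x = (E-mu)*eV/(kB*T) = 0.1475*1.602e-19/(1.381e-23*2058.1) = 0.8314
Step 3: exp(x) = 2.296
Step 4: n = 1/(exp(x)-1) = 0.7713

0.7713


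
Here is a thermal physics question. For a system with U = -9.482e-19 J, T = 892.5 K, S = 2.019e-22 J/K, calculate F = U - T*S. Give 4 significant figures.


Step 1: T*S = 892.5 * 2.019e-22 = 1.802e-19 J
Step 2: F = U - T*S = -9.482e-19 - 1.802e-19
Step 3: F = -1.128e-18 J

-1.128e-18


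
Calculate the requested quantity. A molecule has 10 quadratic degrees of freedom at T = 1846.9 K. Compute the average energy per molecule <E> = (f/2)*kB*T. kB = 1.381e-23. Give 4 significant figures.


Step 1: f/2 = 10/2 = 5
Step 2: kB*T = 1.381e-23 * 1846.9 = 2.551e-20
Step 3: <E> = 5 * 2.551e-20 = 1.275e-19 J

1.275e-19


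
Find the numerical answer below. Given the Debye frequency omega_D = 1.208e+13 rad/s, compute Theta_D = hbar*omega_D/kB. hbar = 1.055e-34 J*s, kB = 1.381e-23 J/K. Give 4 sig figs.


Step 1: hbar*omega_D = 1.055e-34 * 1.208e+13 = 1.274e-21 J
Step 2: Theta_D = 1.274e-21 / 1.381e-23
Step 3: Theta_D = 92.28 K

92.28


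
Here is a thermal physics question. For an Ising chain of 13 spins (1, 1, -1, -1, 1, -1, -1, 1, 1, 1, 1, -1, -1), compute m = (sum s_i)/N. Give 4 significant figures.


Step 1: Count up spins (+1): 7, down spins (-1): 6
Step 2: Total magnetization M = 7 - 6 = 1
Step 3: m = M/N = 1/13 = 0.07692

0.07692


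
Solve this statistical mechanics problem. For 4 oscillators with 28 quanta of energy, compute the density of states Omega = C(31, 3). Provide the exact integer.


Step 1: Use binomial coefficient C(31, 3)
Step 2: Numerator = 31! / 28!
Step 3: Denominator = 3!
Step 4: Omega = 4495

4495


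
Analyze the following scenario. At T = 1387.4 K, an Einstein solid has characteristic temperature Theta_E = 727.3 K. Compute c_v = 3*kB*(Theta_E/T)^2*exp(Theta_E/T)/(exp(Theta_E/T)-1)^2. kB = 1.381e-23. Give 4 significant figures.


Step 1: x = Theta_E/T = 727.3/1387.4 = 0.5242
Step 2: x^2 = 0.2748
Step 3: exp(x) = 1.689
Step 4: c_v = 3*1.381e-23*0.2748*1.689/(1.689-1)^2 = 4.049e-23

4.049e-23


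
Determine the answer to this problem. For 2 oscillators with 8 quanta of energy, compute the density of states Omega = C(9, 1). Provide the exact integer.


Step 1: Use binomial coefficient C(9, 1)
Step 2: Numerator = 9! / 8!
Step 3: Denominator = 1!
Step 4: Omega = 9

9


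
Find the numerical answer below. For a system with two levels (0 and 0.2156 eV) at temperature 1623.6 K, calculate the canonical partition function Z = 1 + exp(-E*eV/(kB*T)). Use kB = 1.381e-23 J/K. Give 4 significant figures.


Step 1: Compute beta*E = E*eV/(kB*T) = 0.2156*1.602e-19/(1.381e-23*1623.6) = 1.54
Step 2: exp(-beta*E) = exp(-1.54) = 0.2143
Step 3: Z = 1 + 0.2143 = 1.214

1.214


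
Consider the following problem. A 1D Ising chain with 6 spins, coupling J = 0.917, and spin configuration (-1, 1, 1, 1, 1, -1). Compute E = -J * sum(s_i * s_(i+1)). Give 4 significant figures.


Step 1: Nearest-neighbor products: -1, 1, 1, 1, -1
Step 2: Sum of products = 1
Step 3: E = -0.917 * 1 = -0.917

-0.917


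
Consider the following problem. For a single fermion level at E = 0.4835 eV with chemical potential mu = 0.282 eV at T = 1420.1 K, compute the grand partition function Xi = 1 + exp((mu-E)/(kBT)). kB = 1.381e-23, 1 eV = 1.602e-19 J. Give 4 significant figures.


Step 1: (mu - E) = 0.282 - 0.4835 = -0.2015 eV
Step 2: x = (mu-E)*eV/(kB*T) = -0.2015*1.602e-19/(1.381e-23*1420.1) = -1.646
Step 3: exp(x) = 0.1928
Step 4: Xi = 1 + 0.1928 = 1.193

1.193


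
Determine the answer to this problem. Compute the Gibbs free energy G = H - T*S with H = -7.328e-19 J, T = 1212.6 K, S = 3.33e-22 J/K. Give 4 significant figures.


Step 1: T*S = 1212.6 * 3.33e-22 = 4.038e-19 J
Step 2: G = H - T*S = -7.328e-19 - 4.038e-19
Step 3: G = -1.137e-18 J

-1.137e-18


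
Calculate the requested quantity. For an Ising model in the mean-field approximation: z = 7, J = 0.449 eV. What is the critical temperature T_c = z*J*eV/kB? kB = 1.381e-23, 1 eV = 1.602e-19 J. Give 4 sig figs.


Step 1: z*J = 7*0.449 = 3.143 eV
Step 2: Convert to Joules: 3.143*1.602e-19 = 5.035e-19 J
Step 3: T_c = 5.035e-19 / 1.381e-23 = 3.646e+04 K

3.646e+04


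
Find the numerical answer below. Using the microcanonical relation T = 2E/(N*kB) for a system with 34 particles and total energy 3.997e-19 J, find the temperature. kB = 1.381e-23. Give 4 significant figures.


Step 1: Numerator = 2*E = 2*3.997e-19 = 7.994e-19 J
Step 2: Denominator = N*kB = 34*1.381e-23 = 4.695e-22
Step 3: T = 7.994e-19 / 4.695e-22 = 1703 K

1703


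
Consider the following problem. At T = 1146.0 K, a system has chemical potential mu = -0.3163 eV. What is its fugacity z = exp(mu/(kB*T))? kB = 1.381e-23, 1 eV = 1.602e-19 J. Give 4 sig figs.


Step 1: Convert mu to Joules: -0.3163*1.602e-19 = -5.067e-20 J
Step 2: kB*T = 1.381e-23*1146.0 = 1.583e-20 J
Step 3: mu/(kB*T) = -3.202
Step 4: z = exp(-3.202) = 0.04069

0.04069


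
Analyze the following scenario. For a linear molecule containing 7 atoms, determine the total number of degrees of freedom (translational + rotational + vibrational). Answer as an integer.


Step 1: Translational DOF = 3
Step 2: Rotational DOF (linear) = 2
Step 3: Vibrational DOF = 3*7 - 5 = 16
Step 4: Total = 3 + 2 + 16 = 21

21


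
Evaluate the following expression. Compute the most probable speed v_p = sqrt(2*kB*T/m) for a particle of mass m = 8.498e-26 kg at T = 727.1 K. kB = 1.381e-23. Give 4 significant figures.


Step 1: Numerator = 2*kB*T = 2*1.381e-23*727.1 = 2.008e-20
Step 2: Ratio = 2.008e-20 / 8.498e-26 = 2.363e+05
Step 3: v_p = sqrt(2.363e+05) = 486.1 m/s

486.1


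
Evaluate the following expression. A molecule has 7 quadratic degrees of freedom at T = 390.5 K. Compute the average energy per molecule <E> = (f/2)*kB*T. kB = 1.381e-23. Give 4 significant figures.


Step 1: f/2 = 7/2 = 3.5
Step 2: kB*T = 1.381e-23 * 390.5 = 5.393e-21
Step 3: <E> = 3.5 * 5.393e-21 = 1.887e-20 J

1.887e-20


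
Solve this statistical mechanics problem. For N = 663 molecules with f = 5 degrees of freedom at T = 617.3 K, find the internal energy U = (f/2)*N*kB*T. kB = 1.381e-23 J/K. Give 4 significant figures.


Step 1: f/2 = 5/2 = 2.5
Step 2: N*kB*T = 663*1.381e-23*617.3 = 5.652e-18
Step 3: U = 2.5 * 5.652e-18 = 1.413e-17 J

1.413e-17


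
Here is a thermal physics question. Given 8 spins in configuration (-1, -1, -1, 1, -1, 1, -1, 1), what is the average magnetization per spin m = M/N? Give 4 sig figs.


Step 1: Count up spins (+1): 3, down spins (-1): 5
Step 2: Total magnetization M = 3 - 5 = -2
Step 3: m = M/N = -2/8 = -0.25

-0.25


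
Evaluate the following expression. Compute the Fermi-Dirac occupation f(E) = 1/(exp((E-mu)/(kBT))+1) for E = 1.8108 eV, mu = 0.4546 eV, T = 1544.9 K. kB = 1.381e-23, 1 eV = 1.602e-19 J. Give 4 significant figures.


Step 1: (E - mu) = 1.8108 - 0.4546 = 1.356 eV
Step 2: Convert: (E-mu)*eV = 2.173e-19 J
Step 3: x = (E-mu)*eV/(kB*T) = 10.18
Step 4: f = 1/(exp(10.18)+1) = 3.779e-05

3.779e-05


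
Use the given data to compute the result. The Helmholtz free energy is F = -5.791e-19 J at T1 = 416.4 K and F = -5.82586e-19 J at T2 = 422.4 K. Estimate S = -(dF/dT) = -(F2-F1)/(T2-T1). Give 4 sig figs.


Step 1: dF = F2 - F1 = -5.82586e-19 - (-5.791e-19) = -3.486e-21 J
Step 2: dT = T2 - T1 = 422.4 - 416.4 = 6 K
Step 3: S = -dF/dT = -(-3.486e-21)/6 = 5.81e-22 J/K

5.81e-22


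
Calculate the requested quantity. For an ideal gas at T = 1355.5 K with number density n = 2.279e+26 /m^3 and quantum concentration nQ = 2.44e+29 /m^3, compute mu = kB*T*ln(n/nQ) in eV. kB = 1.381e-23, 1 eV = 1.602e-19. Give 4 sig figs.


Step 1: n/nQ = 2.279e+26/2.44e+29 = 0.000934
Step 2: ln(n/nQ) = -6.976
Step 3: mu = kB*T*ln(n/nQ) = 1.872e-20*-6.976 = -1.306e-19 J
Step 4: Convert to eV: -1.306e-19/1.602e-19 = -0.8152 eV

-0.8152


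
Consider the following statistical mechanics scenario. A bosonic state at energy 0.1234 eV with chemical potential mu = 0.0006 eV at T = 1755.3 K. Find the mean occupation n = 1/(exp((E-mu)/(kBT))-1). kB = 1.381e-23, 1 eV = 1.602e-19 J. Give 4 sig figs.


Step 1: (E - mu) = 0.1228 eV
Step 2: x = (E-mu)*eV/(kB*T) = 0.1228*1.602e-19/(1.381e-23*1755.3) = 0.8116
Step 3: exp(x) = 2.251
Step 4: n = 1/(exp(x)-1) = 0.7991

0.7991


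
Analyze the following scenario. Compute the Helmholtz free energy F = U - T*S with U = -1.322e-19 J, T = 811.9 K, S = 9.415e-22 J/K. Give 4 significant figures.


Step 1: T*S = 811.9 * 9.415e-22 = 7.644e-19 J
Step 2: F = U - T*S = -1.322e-19 - 7.644e-19
Step 3: F = -8.966e-19 J

-8.966e-19


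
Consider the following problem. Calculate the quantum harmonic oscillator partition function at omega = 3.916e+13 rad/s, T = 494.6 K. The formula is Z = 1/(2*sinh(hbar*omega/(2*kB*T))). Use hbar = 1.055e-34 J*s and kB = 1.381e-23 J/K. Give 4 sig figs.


Step 1: Compute x = hbar*omega/(kB*T) = 1.055e-34*3.916e+13/(1.381e-23*494.6) = 0.6048
Step 2: x/2 = 0.3024
Step 3: sinh(x/2) = 0.3071
Step 4: Z = 1/(2*0.3071) = 1.628

1.628


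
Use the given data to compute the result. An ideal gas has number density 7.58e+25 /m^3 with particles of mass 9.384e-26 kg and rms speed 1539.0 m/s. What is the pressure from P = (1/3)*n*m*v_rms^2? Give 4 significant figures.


Step 1: v_rms^2 = 1539.0^2 = 2.369e+06
Step 2: n*m = 7.58e+25*9.384e-26 = 7.113
Step 3: P = (1/3)*7.113*2.369e+06 = 5.616e+06 Pa

5.616e+06


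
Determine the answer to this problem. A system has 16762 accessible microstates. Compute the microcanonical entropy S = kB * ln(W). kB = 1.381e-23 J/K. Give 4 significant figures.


Step 1: ln(W) = ln(16762) = 9.727
Step 2: S = kB * ln(W) = 1.381e-23 * 9.727
Step 3: S = 1.343e-22 J/K

1.343e-22


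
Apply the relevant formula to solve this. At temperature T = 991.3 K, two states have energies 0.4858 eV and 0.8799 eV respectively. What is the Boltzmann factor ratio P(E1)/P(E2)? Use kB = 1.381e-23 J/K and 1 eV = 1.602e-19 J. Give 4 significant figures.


Step 1: Compute energy difference dE = E1 - E2 = 0.4858 - 0.8799 = -0.3941 eV
Step 2: Convert to Joules: dE_J = -0.3941 * 1.602e-19 = -6.313e-20 J
Step 3: Compute exponent = -dE_J / (kB * T) = -(-6.313e-20) / (1.381e-23 * 991.3) = 4.612
Step 4: P(E1)/P(E2) = exp(4.612) = 100.7

100.7


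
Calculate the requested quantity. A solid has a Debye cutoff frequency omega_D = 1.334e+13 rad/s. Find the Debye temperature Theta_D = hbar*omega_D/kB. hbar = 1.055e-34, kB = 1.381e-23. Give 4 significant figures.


Step 1: hbar*omega_D = 1.055e-34 * 1.334e+13 = 1.407e-21 J
Step 2: Theta_D = 1.407e-21 / 1.381e-23
Step 3: Theta_D = 101.9 K

101.9


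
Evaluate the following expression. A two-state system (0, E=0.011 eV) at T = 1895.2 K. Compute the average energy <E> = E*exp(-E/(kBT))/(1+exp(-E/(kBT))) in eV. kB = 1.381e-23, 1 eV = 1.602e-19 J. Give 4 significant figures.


Step 1: beta*E = 0.011*1.602e-19/(1.381e-23*1895.2) = 0.06733
Step 2: exp(-beta*E) = 0.9349
Step 3: <E> = 0.011*0.9349/(1+0.9349) = 0.005315 eV

0.005315


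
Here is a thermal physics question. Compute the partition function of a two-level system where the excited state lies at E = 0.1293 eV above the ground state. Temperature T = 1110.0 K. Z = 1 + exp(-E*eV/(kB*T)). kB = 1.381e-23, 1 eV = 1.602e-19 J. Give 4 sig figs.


Step 1: Compute beta*E = E*eV/(kB*T) = 0.1293*1.602e-19/(1.381e-23*1110.0) = 1.351
Step 2: exp(-beta*E) = exp(-1.351) = 0.2589
Step 3: Z = 1 + 0.2589 = 1.259

1.259


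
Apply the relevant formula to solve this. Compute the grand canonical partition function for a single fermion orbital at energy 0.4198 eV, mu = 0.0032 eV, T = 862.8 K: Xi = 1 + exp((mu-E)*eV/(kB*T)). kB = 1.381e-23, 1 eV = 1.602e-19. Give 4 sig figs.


Step 1: (mu - E) = 0.0032 - 0.4198 = -0.4166 eV
Step 2: x = (mu-E)*eV/(kB*T) = -0.4166*1.602e-19/(1.381e-23*862.8) = -5.601
Step 3: exp(x) = 0.003694
Step 4: Xi = 1 + 0.003694 = 1.004

1.004
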